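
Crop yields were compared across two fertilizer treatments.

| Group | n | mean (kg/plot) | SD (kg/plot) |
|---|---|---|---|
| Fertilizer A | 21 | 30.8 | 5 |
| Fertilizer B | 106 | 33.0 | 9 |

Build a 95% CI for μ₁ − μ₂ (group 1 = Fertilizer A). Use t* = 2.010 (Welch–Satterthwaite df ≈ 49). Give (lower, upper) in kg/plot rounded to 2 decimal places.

Standard errors of each mean: 5/√21 = 1.0911 and 9/√106 = 0.8742.
SE(x̄₁ − x̄₂) = √(1.0911² + 0.8742²) = 1.3981 for independent samples with unequal variances.
With t* = 2.010, the margin is 2.010 × 1.3981 = 2.8102.
x̄₁ − x̄₂ = 30.8 − 33.0 = -2.2000; the interval is -2.2000 ± 2.8102 = (-5.01, 0.61).

(-5.01, 0.61)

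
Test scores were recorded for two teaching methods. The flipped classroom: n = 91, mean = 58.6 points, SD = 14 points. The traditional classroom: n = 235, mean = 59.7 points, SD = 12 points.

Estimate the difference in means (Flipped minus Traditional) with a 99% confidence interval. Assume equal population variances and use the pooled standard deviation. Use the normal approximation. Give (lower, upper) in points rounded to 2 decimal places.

(-5.10, 2.90)

s_p = √[((n₁−1)s₁² + (n₂−1)s₂²)/(n₁+n₂−2)] = √[(90·14² + 234·12²)/324] = 12.5875.
SE = 12.5875·√(1/91 + 1/235) = 1.5542.
With z* = 2.576, margin = 2.576 × 1.5542 = 4.0036.
x̄₁ − x̄₂ = 58.6 − 59.7 = -1.1000; interval -1.1000 ± 4.0036 = (-5.10, 2.90).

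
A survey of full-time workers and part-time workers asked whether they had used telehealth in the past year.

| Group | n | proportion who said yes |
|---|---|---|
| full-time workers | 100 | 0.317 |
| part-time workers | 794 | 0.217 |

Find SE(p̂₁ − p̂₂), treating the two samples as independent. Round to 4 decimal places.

0.0488

SE₁ = √(p̂₁(1−p̂₁)/n₁) = √(0.3170·0.6830/100) = 0.04653; SE₂ = √(0.2170·0.7830/794) = 0.01463.
Independent samples: SE of the difference = √(SE₁² + SE₂²) = √(0.0021650409 + 0.0002140369) = 0.04878.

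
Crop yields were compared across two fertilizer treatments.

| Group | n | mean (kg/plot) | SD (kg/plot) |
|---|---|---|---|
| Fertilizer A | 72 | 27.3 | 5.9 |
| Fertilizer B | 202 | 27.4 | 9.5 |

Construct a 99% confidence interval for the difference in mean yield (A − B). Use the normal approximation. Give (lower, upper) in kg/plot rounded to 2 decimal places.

(-2.58, 2.38)

Standard errors of each mean: 5.9/√72 = 0.6953 and 9.5/√202 = 0.6684.
SE(x̄₁ − x̄₂) = √(0.6953² + 0.6684²) = 0.9645 for independent samples with unequal variances.
With z* = 2.576, the margin is 2.576 × 0.9645 = 2.4846.
x̄₁ − x̄₂ = 27.3 − 27.4 = -0.1000; the interval is -0.1000 ± 2.4846 = (-2.58, 2.38).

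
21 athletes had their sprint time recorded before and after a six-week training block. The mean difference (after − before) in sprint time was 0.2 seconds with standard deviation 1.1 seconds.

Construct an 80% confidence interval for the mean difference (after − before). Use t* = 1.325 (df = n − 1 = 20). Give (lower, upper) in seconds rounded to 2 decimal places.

(-0.12, 0.52)

Paired design: SE = s_d/√n = 1.1/√21 = 0.2400.
t* = 1.325; margin of error = 1.325 × 0.2400 = 0.3180.
0.2 ± 0.3180 → (-0.12, 0.52).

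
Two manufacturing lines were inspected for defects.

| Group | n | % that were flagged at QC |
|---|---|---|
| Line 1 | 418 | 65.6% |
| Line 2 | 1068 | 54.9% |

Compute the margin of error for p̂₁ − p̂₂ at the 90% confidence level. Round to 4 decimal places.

Each SE is √(p̂(1−p̂)/n): √(0.6560·0.3440/418) = 0.02324 and √(0.5490·0.4510/1068) = 0.01523.
SE(p̂₁ − p̂₂) = √(SE₁² + SE₂²) = √(0.0005400976 + 0.0002319529) = 0.02779, since the two samples are independent.
At 90% confidence z* = 1.645; margin = 1.645 × 0.02779 = 0.04571.

0.0457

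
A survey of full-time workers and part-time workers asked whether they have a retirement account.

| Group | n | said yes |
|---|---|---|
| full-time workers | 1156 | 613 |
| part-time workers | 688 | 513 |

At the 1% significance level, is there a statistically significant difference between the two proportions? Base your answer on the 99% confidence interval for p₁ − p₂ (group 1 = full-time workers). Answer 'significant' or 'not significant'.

significant

First, p̂₁ = 613/1156 = 0.5303; p̂₂ = 513/688 = 0.7456.
The two standard errors are √(0.5303×0.4697/1156) = 0.01468 and √(0.7456×0.2544/688) = 0.01660.
Because the samples are independent, SE_diff = √(0.01468² + 0.01660²) = 0.02216.
Using z* = 2.576 for 99%, ME = 2.576 × 0.02216 = 0.05708.
p̂₁ − p̂₂ = -0.2153; interval -0.2153 ± 0.05708 gives (-0.27238, -0.15822).
The interval (-0.27238, -0.15822) does not contain 0, so the difference is significant.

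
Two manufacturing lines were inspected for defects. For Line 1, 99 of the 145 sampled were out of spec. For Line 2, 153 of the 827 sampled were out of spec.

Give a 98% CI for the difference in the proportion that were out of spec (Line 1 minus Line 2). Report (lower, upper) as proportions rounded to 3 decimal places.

(0.403, 0.593)

Sample proportions: 99/145 = 0.6828, 153/827 = 0.1850.
Each SE is √(p̂(1−p̂)/n): √(0.6828·0.3172/145) = 0.03865 and √(0.1850·0.8150/827) = 0.01350.
SE(p̂₁ − p̂₂) = √(SE₁² + SE₂²) = √(0.0014938225 + 0.00018225) = 0.04094, since the two samples are independent.
At 98% confidence z* = 2.326; margin = 2.326 × 0.04094 = 0.09523.
The difference is 0.6828 − 0.1850 = 0.4978, so the interval is 0.4978 ± 0.09523 = (0.403, 0.593).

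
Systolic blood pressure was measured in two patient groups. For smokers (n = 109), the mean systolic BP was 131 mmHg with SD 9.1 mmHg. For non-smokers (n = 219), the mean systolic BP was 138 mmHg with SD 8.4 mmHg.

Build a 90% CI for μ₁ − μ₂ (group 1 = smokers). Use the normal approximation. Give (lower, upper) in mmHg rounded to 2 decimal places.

SE₁ = s₁/√n₁ = 9.1/√109 = 0.8716; SE₂ = 8.4/√219 = 0.5676.
Independent samples, unequal variances: SE_diff = √(SE₁² + SE₂²) = √(0.75968656 + 0.32216976) = 1.0401.
z* = 1.645, so margin of error = 1.645 × 1.0401 = 1.7110.
Difference in means = 131 − 138 = -7.0000.
-7.0000 ± 1.7110 → (-8.71, -5.29).

(-8.71, -5.29)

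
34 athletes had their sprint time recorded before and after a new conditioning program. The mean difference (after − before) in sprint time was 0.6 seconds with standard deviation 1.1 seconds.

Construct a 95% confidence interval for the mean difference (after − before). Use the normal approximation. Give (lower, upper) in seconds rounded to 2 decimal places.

(0.23, 0.97)

This is a matched-pairs design, so SE = s_d/√n = 1.1/√34 = 0.1886.
Margin = 1.960 × 0.1886 = 0.3697; the interval is 0.6 ± 0.3697 = (0.23, 0.97).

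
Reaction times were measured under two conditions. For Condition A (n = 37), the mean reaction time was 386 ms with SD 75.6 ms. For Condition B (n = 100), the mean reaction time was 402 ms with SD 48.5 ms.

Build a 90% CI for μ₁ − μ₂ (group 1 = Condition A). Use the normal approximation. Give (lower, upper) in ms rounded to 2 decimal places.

(-37.95, 5.95)

Per-group SEs: s₁/√n₁ = 75.6/√37 = 12.4286, s₂/√n₂ = 48.5/√100 = 4.8500.
Unpooled SE of the difference: √(154.47009796 + 23.5225) = 13.3414.
Margin of error = z* · SE = 1.645 × 13.3414 = 21.9466.
x̄₁ − x̄₂ = 386 − 402 = -16.0000.
CI: -16.0000 ± 21.9466 = (-37.95, 5.95).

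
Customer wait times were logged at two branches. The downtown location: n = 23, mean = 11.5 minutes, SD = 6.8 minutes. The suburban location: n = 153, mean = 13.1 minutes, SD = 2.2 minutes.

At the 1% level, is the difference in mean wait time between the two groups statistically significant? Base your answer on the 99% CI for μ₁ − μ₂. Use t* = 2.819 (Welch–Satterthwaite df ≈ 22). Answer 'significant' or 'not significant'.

SE₁ = s₁/√n₁ = 6.8/√23 = 1.4179; SE₂ = 2.2/√153 = 0.1779.
Independent samples, unequal variances: SE_diff = √(SE₁² + SE₂²) = √(2.01044041 + 0.03164841) = 1.4290.
t* = 2.819, so margin of error = 2.819 × 1.4290 = 4.0284.
Difference in means = 11.5 − 13.1 = -1.6000.
-1.6000 ± 4.0284 → (-5.6284, 2.4284).
The interval (-5.6284, 2.4284) contains 0, so the difference is not significant.

not significant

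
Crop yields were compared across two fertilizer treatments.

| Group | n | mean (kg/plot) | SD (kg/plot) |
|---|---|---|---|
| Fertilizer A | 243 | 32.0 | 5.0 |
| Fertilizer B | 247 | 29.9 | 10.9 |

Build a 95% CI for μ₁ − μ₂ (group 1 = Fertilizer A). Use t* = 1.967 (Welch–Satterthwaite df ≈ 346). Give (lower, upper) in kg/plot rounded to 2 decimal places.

SE₁ = s₁/√n₁ = 5.0/√243 = 0.3208; SE₂ = 10.9/√247 = 0.6936.
Independent samples, unequal variances: SE_diff = √(SE₁² + SE₂²) = √(0.10291264 + 0.48108096) = 0.7642.
t* = 1.967, so margin of error = 1.967 × 0.7642 = 1.5032.
Difference in means = 32.0 − 29.9 = 2.1000.
2.1000 ± 1.5032 → (0.60, 3.60).

(0.60, 3.60)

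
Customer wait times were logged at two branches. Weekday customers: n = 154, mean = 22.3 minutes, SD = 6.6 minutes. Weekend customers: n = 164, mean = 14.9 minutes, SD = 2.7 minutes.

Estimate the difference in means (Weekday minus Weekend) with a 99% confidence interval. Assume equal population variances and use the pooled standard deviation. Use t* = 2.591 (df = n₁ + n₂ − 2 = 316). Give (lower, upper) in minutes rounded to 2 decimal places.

s_p = √[((n₁−1)s₁² + (n₂−1)s₂²)/(n₁+n₂−2)] = √[(153·6.6² + 163·2.7²)/316] = 4.9851.
SE = 4.9851·√(1/154 + 1/164) = 0.5594.
With t* = 2.591, margin = 2.591 × 0.5594 = 1.4494.
x̄₁ − x̄₂ = 22.3 − 14.9 = 7.4000; interval 7.4000 ± 1.4494 = (5.95, 8.85).

(5.95, 8.85)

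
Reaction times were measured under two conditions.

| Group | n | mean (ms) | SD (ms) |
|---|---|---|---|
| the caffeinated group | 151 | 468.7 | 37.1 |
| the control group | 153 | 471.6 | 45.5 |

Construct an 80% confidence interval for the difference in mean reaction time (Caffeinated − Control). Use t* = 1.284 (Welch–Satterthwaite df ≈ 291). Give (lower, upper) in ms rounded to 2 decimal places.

(-9.01, 3.21)

SE₁ = s₁/√n₁ = 37.1/√151 = 3.0192; SE₂ = 45.5/√153 = 3.6785.
Independent samples, unequal variances: SE_diff = √(SE₁² + SE₂²) = √(9.11556864 + 13.53136225) = 4.7589.
t* = 1.284, so margin of error = 1.284 × 4.7589 = 6.1104.
Difference in means = 468.7 − 471.6 = -2.9000.
-2.9000 ± 6.1104 → (-9.01, 3.21).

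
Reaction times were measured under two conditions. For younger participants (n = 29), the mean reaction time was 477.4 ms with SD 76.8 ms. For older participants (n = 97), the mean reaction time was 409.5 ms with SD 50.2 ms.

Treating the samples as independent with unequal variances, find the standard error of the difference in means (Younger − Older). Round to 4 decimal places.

15.1449

Standard errors of each mean: 76.8/√29 = 14.2614 and 50.2/√97 = 5.0970.
SE(x̄₁ − x̄₂) = √(14.2614² + 5.0970²) = 15.1449 for independent samples with unequal variances.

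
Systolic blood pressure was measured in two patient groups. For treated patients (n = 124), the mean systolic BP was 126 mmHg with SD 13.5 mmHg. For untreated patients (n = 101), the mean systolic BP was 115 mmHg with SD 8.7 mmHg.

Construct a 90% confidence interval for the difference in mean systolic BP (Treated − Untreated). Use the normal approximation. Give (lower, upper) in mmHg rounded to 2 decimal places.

Per-group SEs: s₁/√n₁ = 13.5/√124 = 1.2123, s₂/√n₂ = 8.7/√101 = 0.8657.
Unpooled SE of the difference: √(1.46967129 + 0.74943649) = 1.4897.
Margin of error = z* · SE = 1.645 × 1.4897 = 2.4506.
x̄₁ − x̄₂ = 126 − 115 = 11.0000.
CI: 11.0000 ± 2.4506 = (8.55, 13.45).

(8.55, 13.45)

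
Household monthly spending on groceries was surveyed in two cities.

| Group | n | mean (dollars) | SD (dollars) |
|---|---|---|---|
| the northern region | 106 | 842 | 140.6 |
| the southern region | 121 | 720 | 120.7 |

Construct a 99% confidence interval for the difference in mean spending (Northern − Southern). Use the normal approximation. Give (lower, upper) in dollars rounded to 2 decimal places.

Standard errors of each mean: 140.6/√106 = 13.6563 and 120.7/√121 = 10.9727.
SE(x̄₁ − x̄₂) = √(13.6563² + 10.9727²) = 17.5184 for independent samples with unequal variances.
With z* = 2.576, the margin is 2.576 × 17.5184 = 45.1274.
x̄₁ − x̄₂ = 842 − 720 = 122.0000; the interval is 122.0000 ± 45.1274 = (76.87, 167.13).

(76.87, 167.13)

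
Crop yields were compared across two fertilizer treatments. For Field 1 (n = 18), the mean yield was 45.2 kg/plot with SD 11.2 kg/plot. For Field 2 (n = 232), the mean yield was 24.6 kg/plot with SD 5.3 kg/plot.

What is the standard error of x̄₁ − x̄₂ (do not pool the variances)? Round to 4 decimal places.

SE₁ = s₁/√n₁ = 11.2/√18 = 2.6399; SE₂ = 5.3/√232 = 0.3480.
Independent samples, unequal variances: SE_diff = √(SE₁² + SE₂²) = √(6.96907201 + 0.121104) = 2.6627.

2.6627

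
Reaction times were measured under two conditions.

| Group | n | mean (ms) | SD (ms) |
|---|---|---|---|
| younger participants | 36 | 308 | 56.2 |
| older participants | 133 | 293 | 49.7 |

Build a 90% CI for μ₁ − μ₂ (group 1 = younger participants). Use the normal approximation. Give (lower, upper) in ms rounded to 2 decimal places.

Per-group SEs: s₁/√n₁ = 56.2/√36 = 9.3667, s₂/√n₂ = 49.7/√133 = 4.3095.
Unpooled SE of the difference: √(87.73506889 + 18.57179025) = 10.3105.
Margin of error = z* · SE = 1.645 × 10.3105 = 16.9608.
x̄₁ − x̄₂ = 308 − 293 = 15.0000.
CI: 15.0000 ± 16.9608 = (-1.96, 31.96).

(-1.96, 31.96)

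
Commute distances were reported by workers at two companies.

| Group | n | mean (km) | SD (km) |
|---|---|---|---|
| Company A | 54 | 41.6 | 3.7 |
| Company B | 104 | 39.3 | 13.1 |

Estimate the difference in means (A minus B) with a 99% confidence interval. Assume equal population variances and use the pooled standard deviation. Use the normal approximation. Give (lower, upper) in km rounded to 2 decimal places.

(-2.39, 6.99)

s_p = √[((n₁−1)s₁² + (n₂−1)s₂²)/(n₁+n₂−2)] = √[(53·3.7² + 103·13.1²)/156] = 10.8608.
SE = 10.8608·√(1/54 + 1/104) = 1.8217.
With z* = 2.576, margin = 2.576 × 1.8217 = 4.6927.
x̄₁ − x̄₂ = 41.6 − 39.3 = 2.3000; interval 2.3000 ± 4.6927 = (-2.39, 6.99).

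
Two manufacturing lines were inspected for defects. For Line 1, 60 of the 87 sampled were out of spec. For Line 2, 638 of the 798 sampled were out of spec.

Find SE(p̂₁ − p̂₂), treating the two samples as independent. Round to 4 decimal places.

0.0516

Sample proportions: 60/87 = 0.6897, 638/798 = 0.7995.
Each SE is √(p̂(1−p̂)/n): √(0.6897·0.3103/87) = 0.04960 and √(0.7995·0.2005/798) = 0.01417.
SE(p̂₁ − p̂₂) = √(SE₁² + SE₂²) = √(0.00246016 + 0.0002007889) = 0.05158, since the two samples are independent.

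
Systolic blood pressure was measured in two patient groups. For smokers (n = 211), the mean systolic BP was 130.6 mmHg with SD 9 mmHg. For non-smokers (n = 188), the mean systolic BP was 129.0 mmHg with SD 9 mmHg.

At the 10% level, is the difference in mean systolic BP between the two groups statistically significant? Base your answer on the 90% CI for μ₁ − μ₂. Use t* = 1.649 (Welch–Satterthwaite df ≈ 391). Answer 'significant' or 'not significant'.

significant

Per-group SEs: s₁/√n₁ = 9/√211 = 0.6196, s₂/√n₂ = 9/√188 = 0.6564.
Unpooled SE of the difference: √(0.38390416 + 0.43086096) = 0.9026.
Margin of error = t* · SE = 1.649 × 0.9026 = 1.4884.
x̄₁ − x̄₂ = 130.6 − 129.0 = 1.6000.
CI: 1.6000 ± 1.4884 = (0.1116, 3.0884).
The interval (0.1116, 3.0884) does not contain 0, so the difference is significant.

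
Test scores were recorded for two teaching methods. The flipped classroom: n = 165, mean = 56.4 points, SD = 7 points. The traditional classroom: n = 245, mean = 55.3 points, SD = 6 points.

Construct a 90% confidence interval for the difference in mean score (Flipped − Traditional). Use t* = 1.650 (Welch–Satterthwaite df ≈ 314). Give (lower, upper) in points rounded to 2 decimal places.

Standard errors of each mean: 7/√165 = 0.5449 and 6/√245 = 0.3833.
SE(x̄₁ − x̄₂) = √(0.5449² + 0.3833²) = 0.6662 for independent samples with unequal variances.
With t* = 1.650, the margin is 1.650 × 0.6662 = 1.0992.
x̄₁ − x̄₂ = 56.4 − 55.3 = 1.1000; the interval is 1.1000 ± 1.0992 = (0.00, 2.20).

(0.00, 2.20)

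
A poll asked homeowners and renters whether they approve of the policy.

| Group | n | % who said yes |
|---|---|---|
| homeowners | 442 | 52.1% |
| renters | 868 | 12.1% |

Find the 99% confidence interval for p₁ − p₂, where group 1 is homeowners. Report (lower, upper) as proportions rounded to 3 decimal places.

(0.332, 0.468)

The two standard errors are √(0.5210×0.4790/442) = 0.02376 and √(0.1210×0.8790/868) = 0.01107.
Because the samples are independent, SE_diff = √(0.02376² + 0.01107²) = 0.02621.
Using z* = 2.576 for 99%, ME = 2.576 × 0.02621 = 0.06752.
p̂₁ − p̂₂ = 0.4000; interval 0.4000 ± 0.06752 gives (0.332, 0.468).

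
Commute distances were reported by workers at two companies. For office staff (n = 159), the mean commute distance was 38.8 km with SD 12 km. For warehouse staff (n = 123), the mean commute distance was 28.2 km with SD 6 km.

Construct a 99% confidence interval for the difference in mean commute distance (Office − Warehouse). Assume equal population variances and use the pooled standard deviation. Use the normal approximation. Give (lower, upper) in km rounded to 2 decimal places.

s_p = √[((n₁−1)s₁² + (n₂−1)s₂²)/(n₁+n₂−2)] = √[(158·12² + 122·6²)/280] = 9.8460.
SE = 9.8460·√(1/159 + 1/123) = 1.1823.
With z* = 2.576, margin = 2.576 × 1.1823 = 3.0456.
x̄₁ − x̄₂ = 38.8 − 28.2 = 10.6000; interval 10.6000 ± 3.0456 = (7.55, 13.65).

(7.55, 13.65)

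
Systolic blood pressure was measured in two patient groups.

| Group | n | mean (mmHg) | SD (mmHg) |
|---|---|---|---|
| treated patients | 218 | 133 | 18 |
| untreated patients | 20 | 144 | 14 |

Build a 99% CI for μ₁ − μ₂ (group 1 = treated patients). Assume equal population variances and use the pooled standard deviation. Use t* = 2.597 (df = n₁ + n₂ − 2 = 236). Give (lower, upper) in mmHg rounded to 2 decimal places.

s_p = √[((n₁−1)s₁² + (n₂−1)s₂²)/(n₁+n₂−2)] = √[(217·18² + 19·14²)/236] = 17.7114.
SE = 17.7114·√(1/218 + 1/20) = 4.1381.
With t* = 2.597, margin = 2.597 × 4.1381 = 10.7466.
x̄₁ − x̄₂ = 133 − 144 = -11.0000; interval -11.0000 ± 10.7466 = (-21.75, -0.25).

(-21.75, -0.25)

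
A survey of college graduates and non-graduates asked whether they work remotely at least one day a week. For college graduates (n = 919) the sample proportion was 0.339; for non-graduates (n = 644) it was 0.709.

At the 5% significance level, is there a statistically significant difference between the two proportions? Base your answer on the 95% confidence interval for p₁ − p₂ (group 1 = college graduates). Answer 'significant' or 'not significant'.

significant

Each SE is √(p̂(1−p̂)/n): √(0.3390·0.6610/919) = 0.01562 and √(0.7090·0.2910/644) = 0.01790.
SE(p̂₁ − p̂₂) = √(SE₁² + SE₂²) = √(0.0002439844 + 0.00032041) = 0.02376, since the two samples are independent.
At 95% confidence z* = 1.960; margin = 1.960 × 0.02376 = 0.04657.
The difference is 0.3390 − 0.7090 = -0.3700, so the interval is -0.3700 ± 0.04657 = (-0.41657, -0.32343).
The interval (-0.41657, -0.32343) does not contain 0, so the difference is significant.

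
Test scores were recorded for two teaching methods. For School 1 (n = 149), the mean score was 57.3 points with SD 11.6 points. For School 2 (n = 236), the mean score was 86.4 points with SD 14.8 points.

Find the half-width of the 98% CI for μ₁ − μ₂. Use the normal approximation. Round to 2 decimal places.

Standard errors of each mean: 11.6/√149 = 0.9503 and 14.8/√236 = 0.9634.
SE(x̄₁ − x̄₂) = √(0.9503² + 0.9634²) = 1.3532 for independent samples with unequal variances.
With z* = 2.326, the margin is 2.326 × 1.3532 = 3.1475.

3.15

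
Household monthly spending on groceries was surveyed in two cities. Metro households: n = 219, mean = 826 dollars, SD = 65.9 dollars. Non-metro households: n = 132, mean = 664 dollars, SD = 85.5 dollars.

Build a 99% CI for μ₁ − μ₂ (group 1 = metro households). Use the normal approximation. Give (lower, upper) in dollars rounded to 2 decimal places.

(139.66, 184.34)

Per-group SEs: s₁/√n₁ = 65.9/√219 = 4.4531, s₂/√n₂ = 85.5/√132 = 7.4418.
Unpooled SE of the difference: √(19.83009961 + 55.38038724) = 8.6724.
Margin of error = z* · SE = 2.576 × 8.6724 = 22.3401.
x̄₁ − x̄₂ = 826 − 664 = 162.0000.
CI: 162.0000 ± 22.3401 = (139.66, 184.34).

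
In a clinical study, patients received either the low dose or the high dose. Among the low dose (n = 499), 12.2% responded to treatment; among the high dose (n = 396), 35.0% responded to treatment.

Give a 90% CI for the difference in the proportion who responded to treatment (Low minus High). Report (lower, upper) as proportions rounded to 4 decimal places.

(-0.2742, -0.1818)

Each SE is √(p̂(1−p̂)/n): √(0.1220·0.8780/499) = 0.01465 and √(0.3500·0.6500/396) = 0.02397.
SE(p̂₁ − p̂₂) = √(SE₁² + SE₂²) = √(0.0002146225 + 0.0005745609) = 0.02809, since the two samples are independent.
At 90% confidence z* = 1.645; margin = 1.645 × 0.02809 = 0.04621.
The difference is 0.1220 − 0.3500 = -0.2280, so the interval is -0.2280 ± 0.04621 = (-0.2742, -0.1818).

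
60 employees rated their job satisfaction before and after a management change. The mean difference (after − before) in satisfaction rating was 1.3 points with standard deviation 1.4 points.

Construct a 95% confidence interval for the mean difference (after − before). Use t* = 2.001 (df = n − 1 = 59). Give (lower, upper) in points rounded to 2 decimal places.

(0.94, 1.66)

Paired design: SE = s_d/√n = 1.4/√60 = 0.1807.
t* = 2.001; margin of error = 2.001 × 0.1807 = 0.3616.
1.3 ± 0.3616 → (0.94, 1.66).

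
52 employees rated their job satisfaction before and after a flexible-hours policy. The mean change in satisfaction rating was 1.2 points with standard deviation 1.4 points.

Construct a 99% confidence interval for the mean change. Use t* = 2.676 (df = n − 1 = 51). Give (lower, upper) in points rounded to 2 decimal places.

(0.68, 1.72)

This is a matched-pairs design, so SE = s_d/√n = 1.4/√52 = 0.1941.
Margin = 2.676 × 0.1941 = 0.5194; the interval is 1.2 ± 0.5194 = (0.68, 1.72).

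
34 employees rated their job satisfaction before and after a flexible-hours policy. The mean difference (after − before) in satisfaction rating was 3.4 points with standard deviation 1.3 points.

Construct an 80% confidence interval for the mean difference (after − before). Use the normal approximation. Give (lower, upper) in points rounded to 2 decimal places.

(3.11, 3.69)

Paired design: SE = s_d/√n = 1.3/√34 = 0.2229.
z* = 1.282; margin of error = 1.282 × 0.2229 = 0.2858.
3.4 ± 0.2858 → (3.11, 3.69).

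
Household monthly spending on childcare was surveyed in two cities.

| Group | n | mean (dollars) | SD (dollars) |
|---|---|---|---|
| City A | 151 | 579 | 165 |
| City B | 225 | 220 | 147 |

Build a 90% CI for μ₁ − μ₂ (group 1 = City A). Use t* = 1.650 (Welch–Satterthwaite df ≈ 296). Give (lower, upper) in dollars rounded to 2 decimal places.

(331.57, 386.43)

SE₁ = s₁/√n₁ = 165/√151 = 13.4275; SE₂ = 147/√225 = 9.8000.
Independent samples, unequal variances: SE_diff = √(SE₁² + SE₂²) = √(180.29775625 + 96.04) = 16.6234.
t* = 1.650, so margin of error = 1.650 × 16.6234 = 27.4286.
Difference in means = 579 − 220 = 359.0000.
359.0000 ± 27.4286 → (331.57, 386.43).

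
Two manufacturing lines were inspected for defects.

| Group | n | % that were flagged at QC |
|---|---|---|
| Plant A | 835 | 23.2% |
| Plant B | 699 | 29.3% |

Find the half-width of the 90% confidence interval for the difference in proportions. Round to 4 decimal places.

0.0371

Each SE is √(p̂(1−p̂)/n): √(0.2320·0.7680/835) = 0.01461 and √(0.2930·0.7070/699) = 0.01721.
SE(p̂₁ − p̂₂) = √(SE₁² + SE₂²) = √(0.0002134521 + 0.0002961841) = 0.02258, since the two samples are independent.
At 90% confidence z* = 1.645; margin = 1.645 × 0.02258 = 0.03714.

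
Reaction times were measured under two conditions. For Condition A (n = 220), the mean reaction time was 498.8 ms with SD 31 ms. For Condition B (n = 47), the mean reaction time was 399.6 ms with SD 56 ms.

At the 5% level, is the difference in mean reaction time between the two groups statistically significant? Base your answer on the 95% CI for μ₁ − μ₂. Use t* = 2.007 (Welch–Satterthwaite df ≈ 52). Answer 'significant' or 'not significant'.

significant

Per-group SEs: s₁/√n₁ = 31/√220 = 2.0900, s₂/√n₂ = 56/√47 = 8.1684.
Unpooled SE of the difference: √(4.3681 + 66.72275856) = 8.4315.
Margin of error = t* · SE = 2.007 × 8.4315 = 16.9220.
x̄₁ − x̄₂ = 498.8 − 399.6 = 99.2000.
CI: 99.2000 ± 16.9220 = (82.2780, 116.1220).
The interval (82.2780, 116.1220) does not contain 0, so the difference is significant.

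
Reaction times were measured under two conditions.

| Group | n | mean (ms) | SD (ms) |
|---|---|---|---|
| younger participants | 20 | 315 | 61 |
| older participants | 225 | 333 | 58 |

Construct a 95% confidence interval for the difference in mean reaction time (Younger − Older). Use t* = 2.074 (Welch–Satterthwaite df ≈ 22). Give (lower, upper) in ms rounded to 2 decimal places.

Per-group SEs: s₁/√n₁ = 61/√20 = 13.6400, s₂/√n₂ = 58/√225 = 3.8667.
Unpooled SE of the difference: √(186.0496 + 14.95136889) = 14.1775.
Margin of error = t* · SE = 2.074 × 14.1775 = 29.4041.
x̄₁ − x̄₂ = 315 − 333 = -18.0000.
CI: -18.0000 ± 29.4041 = (-47.40, 11.40).

(-47.40, 11.40)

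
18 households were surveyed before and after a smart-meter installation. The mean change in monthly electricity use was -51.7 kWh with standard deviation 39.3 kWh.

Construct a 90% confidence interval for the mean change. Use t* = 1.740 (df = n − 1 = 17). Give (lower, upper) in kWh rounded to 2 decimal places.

This is a matched-pairs design, so SE = s_d/√n = 39.3/√18 = 9.2631.
Margin = 1.740 × 9.2631 = 16.1178; the interval is -51.7 ± 16.1178 = (-67.82, -35.58).

(-67.82, -35.58)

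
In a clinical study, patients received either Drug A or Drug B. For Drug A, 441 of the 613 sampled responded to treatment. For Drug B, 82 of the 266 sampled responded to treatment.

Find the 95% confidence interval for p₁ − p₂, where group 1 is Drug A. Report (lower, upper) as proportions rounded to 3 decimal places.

Sample proportions: 441/613 = 0.7194, 82/266 = 0.3083.
Each SE is √(p̂(1−p̂)/n): √(0.7194·0.2806/613) = 0.01815 and √(0.3083·0.6917/266) = 0.02831.
SE(p̂₁ − p̂₂) = √(SE₁² + SE₂²) = √(0.0003294225 + 0.0008014561) = 0.03363, since the two samples are independent.
At 95% confidence z* = 1.960; margin = 1.960 × 0.03363 = 0.06591.
The difference is 0.7194 − 0.3083 = 0.4111, so the interval is 0.4111 ± 0.06591 = (0.345, 0.477).

(0.345, 0.477)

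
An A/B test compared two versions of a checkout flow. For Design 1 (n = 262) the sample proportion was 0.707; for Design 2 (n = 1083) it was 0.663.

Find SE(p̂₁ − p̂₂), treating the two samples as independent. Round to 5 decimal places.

SE₁ = √(p̂₁(1−p̂₁)/n₁) = √(0.7070·0.2930/262) = 0.02812; SE₂ = √(0.6630·0.3370/1083) = 0.01436.
Independent samples: SE of the difference = √(SE₁² + SE₂²) = √(0.0007907344 + 0.0002062096) = 0.03157.

0.03157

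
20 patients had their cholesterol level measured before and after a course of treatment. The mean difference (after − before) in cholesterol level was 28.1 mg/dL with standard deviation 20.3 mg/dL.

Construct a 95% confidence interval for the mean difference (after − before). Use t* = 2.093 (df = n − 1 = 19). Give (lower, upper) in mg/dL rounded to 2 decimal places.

Paired design: SE = s_d/√n = 20.3/√20 = 4.5392.
t* = 2.093; margin of error = 2.093 × 4.5392 = 9.5005.
28.1 ± 9.5005 → (18.60, 37.60).

(18.60, 37.60)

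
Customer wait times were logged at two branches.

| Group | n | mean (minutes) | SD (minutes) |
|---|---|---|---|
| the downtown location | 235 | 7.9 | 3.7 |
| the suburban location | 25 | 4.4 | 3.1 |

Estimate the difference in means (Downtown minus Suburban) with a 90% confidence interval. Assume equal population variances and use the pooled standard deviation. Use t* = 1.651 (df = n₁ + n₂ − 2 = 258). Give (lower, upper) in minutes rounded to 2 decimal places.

(2.23, 4.77)

Pooled variance s_p² = [234·3.7² + 24·3.1²] / (235+25−2) = 13.3105, so s_p = 3.6484.
SE_diff = s_p·√(1/n₁ + 1/n₂) = 3.6484·√(1/235 + 1/25) = 0.7675.
t* = 1.651; margin = 1.651 × 0.7675 = 1.2671.
Difference = 7.9 − 4.4 = 3.5000.
3.5000 ± 1.2671 → (2.23, 4.77).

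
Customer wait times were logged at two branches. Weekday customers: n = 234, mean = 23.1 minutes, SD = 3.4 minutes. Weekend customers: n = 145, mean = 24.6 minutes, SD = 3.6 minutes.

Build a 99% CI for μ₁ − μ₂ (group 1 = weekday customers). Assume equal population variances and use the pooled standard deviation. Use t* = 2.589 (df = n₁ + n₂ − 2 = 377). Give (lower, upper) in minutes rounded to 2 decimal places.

s_p = √[((n₁−1)s₁² + (n₂−1)s₂²)/(n₁+n₂−2)] = √[(233·3.4² + 144·3.6²)/377] = 3.4778.
SE = 3.4778·√(1/234 + 1/145) = 0.3676.
With t* = 2.589, margin = 2.589 × 0.3676 = 0.9517.
x̄₁ − x̄₂ = 23.1 − 24.6 = -1.5000; interval -1.5000 ± 0.9517 = (-2.45, -0.55).

(-2.45, -0.55)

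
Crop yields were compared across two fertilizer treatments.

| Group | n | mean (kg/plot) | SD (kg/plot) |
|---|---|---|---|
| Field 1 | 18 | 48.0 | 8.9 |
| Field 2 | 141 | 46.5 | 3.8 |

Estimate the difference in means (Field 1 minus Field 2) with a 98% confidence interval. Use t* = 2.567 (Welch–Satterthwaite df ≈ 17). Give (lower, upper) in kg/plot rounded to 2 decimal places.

Per-group SEs: s₁/√n₁ = 8.9/√18 = 2.0978, s₂/√n₂ = 3.8/√141 = 0.3200.
Unpooled SE of the difference: √(4.40076484 + 0.1024) = 2.1221.
Margin of error = t* · SE = 2.567 × 2.1221 = 5.4474.
x̄₁ − x̄₂ = 48.0 − 46.5 = 1.5000.
CI: 1.5000 ± 5.4474 = (-3.95, 6.95).

(-3.95, 6.95)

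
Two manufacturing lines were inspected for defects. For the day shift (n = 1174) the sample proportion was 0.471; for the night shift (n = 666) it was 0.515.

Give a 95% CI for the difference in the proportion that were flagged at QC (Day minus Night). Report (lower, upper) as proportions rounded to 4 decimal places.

(-0.0915, 0.0035)

SE₁ = √(p̂₁(1−p̂₁)/n₁) = √(0.4710·0.5290/1174) = 0.01457; SE₂ = √(0.5150·0.4850/666) = 0.01937.
Independent samples: SE of the difference = √(SE₁² + SE₂²) = √(0.0002122849 + 0.0003751969) = 0.02424.
z* for 95% confidence is 1.960, so the margin of error is 1.960 × 0.02424 = 0.04751.
Point estimate p̂₁ − p̂₂ = 0.4710 − 0.5150 = -0.0440.
-0.0440 ± 0.04751 → (-0.0915, 0.0035).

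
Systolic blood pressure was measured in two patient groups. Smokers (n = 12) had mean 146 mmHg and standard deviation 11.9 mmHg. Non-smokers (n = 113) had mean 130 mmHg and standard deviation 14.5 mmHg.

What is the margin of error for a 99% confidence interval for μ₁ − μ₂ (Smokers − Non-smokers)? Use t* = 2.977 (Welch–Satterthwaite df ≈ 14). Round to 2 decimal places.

11.00

SE₁ = s₁/√n₁ = 11.9/√12 = 3.4352; SE₂ = 14.5/√113 = 1.3640.
Independent samples, unequal variances: SE_diff = √(SE₁² + SE₂²) = √(11.80059904 + 1.860496) = 3.6961.
t* = 2.977, so margin of error = 2.977 × 3.6961 = 11.0033.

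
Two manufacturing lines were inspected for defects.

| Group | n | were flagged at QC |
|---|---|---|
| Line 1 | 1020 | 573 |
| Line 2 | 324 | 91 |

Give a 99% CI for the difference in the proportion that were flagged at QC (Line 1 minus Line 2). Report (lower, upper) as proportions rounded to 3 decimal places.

Sample proportions: 573/1020 = 0.5618, 91/324 = 0.2809.
Each SE is √(p̂(1−p̂)/n): √(0.5618·0.4382/1020) = 0.01554 and √(0.2809·0.7191/324) = 0.02497.
SE(p̂₁ − p̂₂) = √(SE₁² + SE₂²) = √(0.0002414916 + 0.0006235009) = 0.02941, since the two samples are independent.
At 99% confidence z* = 2.576; margin = 2.576 × 0.02941 = 0.07576.
The difference is 0.5618 − 0.2809 = 0.2809, so the interval is 0.2809 ± 0.07576 = (0.205, 0.357).

(0.205, 0.357)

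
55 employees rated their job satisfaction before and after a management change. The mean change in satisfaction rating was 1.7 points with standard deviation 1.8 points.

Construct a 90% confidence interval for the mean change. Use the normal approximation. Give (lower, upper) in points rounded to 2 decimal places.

Paired design: SE = s_d/√n = 1.8/√55 = 0.2427.
z* = 1.645; margin of error = 1.645 × 0.2427 = 0.3992.
1.7 ± 0.3992 → (1.30, 2.10).

(1.30, 2.10)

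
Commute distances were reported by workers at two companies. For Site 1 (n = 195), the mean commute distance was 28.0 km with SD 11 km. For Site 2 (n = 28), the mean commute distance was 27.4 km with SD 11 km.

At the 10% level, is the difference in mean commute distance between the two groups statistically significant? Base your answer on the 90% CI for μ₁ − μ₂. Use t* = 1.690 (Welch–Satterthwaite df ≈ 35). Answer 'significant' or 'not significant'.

not significant

Per-group SEs: s₁/√n₁ = 11/√195 = 0.7877, s₂/√n₂ = 11/√28 = 2.0788.
Unpooled SE of the difference: √(0.62047129 + 4.32140944) = 2.2230.
Margin of error = t* · SE = 1.690 × 2.2230 = 3.7569.
x̄₁ − x̄₂ = 28.0 − 27.4 = 0.6000.
CI: 0.6000 ± 3.7569 = (-3.1569, 4.3569).
The interval (-3.1569, 4.3569) contains 0, so the difference is not significant.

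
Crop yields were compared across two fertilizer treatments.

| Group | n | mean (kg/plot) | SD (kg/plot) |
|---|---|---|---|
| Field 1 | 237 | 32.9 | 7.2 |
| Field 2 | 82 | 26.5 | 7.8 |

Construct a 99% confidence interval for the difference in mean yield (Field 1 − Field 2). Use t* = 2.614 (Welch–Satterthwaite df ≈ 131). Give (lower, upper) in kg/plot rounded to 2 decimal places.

Per-group SEs: s₁/√n₁ = 7.2/√237 = 0.4677, s₂/√n₂ = 7.8/√82 = 0.8614.
Unpooled SE of the difference: √(0.21874329 + 0.74200996) = 0.9802.
Margin of error = t* · SE = 2.614 × 0.9802 = 2.5622.
x̄₁ − x̄₂ = 32.9 − 26.5 = 6.4000.
CI: 6.4000 ± 2.5622 = (3.84, 8.96).

(3.84, 8.96)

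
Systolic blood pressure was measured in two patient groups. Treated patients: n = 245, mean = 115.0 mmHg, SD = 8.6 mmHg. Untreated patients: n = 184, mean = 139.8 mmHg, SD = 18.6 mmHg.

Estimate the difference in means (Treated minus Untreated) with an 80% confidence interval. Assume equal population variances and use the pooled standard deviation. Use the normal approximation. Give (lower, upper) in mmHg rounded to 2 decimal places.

(-26.53, -23.07)

s_p = √[((n₁−1)s₁² + (n₂−1)s₂²)/(n₁+n₂−2)] = √[(244·8.6² + 183·18.6²)/427] = 13.8033.
SE = 13.8033·√(1/245 + 1/184) = 1.3465.
With z* = 1.282, margin = 1.282 × 1.3465 = 1.7262.
x̄₁ − x̄₂ = 115.0 − 139.8 = -24.8000; interval -24.8000 ± 1.7262 = (-26.53, -23.07).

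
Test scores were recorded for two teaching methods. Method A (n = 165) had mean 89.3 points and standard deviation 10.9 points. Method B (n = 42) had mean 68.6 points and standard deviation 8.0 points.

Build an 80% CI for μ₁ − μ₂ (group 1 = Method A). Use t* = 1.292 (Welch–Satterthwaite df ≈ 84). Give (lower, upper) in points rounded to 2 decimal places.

SE₁ = s₁/√n₁ = 10.9/√165 = 0.8486; SE₂ = 8.0/√42 = 1.2344.
Independent samples, unequal variances: SE_diff = √(SE₁² + SE₂²) = √(0.72012196 + 1.52374336) = 1.4980.
t* = 1.292, so margin of error = 1.292 × 1.4980 = 1.9354.
Difference in means = 89.3 − 68.6 = 20.7000.
20.7000 ± 1.9354 → (18.76, 22.64).

(18.76, 22.64)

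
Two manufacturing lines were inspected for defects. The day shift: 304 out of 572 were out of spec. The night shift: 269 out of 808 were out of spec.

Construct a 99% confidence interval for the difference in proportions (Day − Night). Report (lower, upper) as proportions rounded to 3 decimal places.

Sample proportions: 304/572 = 0.5315, 269/808 = 0.3329.
Each SE is √(p̂(1−p̂)/n): √(0.5315·0.4685/572) = 0.02086 and √(0.3329·0.6671/808) = 0.01658.
SE(p̂₁ − p̂₂) = √(SE₁² + SE₂²) = √(0.0004351396 + 0.0002748964) = 0.02665, since the two samples are independent.
At 99% confidence z* = 2.576; margin = 2.576 × 0.02665 = 0.06865.
The difference is 0.5315 − 0.3329 = 0.1986, so the interval is 0.1986 ± 0.06865 = (0.130, 0.267).

(0.130, 0.267)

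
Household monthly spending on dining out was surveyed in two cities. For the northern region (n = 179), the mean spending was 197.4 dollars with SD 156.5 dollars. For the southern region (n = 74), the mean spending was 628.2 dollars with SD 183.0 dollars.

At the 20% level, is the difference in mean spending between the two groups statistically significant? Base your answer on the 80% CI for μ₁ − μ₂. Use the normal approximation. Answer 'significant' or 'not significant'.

significant

Standard errors of each mean: 156.5/√179 = 11.6974 and 183.0/√74 = 21.2733.
SE(x̄₁ − x̄₂) = √(11.6974² + 21.2733²) = 24.2772 for independent samples with unequal variances.
With z* = 1.282, the margin is 1.282 × 24.2772 = 31.1234.
x̄₁ − x̄₂ = 197.4 − 628.2 = -430.8000; the interval is -430.8000 ± 31.1234 = (-461.9234, -399.6766).
The interval (-461.9234, -399.6766) does not contain 0, so the difference is significant.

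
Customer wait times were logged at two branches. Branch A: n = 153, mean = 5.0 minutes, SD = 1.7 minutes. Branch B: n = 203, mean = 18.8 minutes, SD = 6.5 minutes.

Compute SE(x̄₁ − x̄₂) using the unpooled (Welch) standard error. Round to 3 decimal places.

0.476

SE₁ = s₁/√n₁ = 1.7/√153 = 0.1374; SE₂ = 6.5/√203 = 0.4562.
Independent samples, unequal variances: SE_diff = √(SE₁² + SE₂²) = √(0.01887876 + 0.20811844) = 0.4764.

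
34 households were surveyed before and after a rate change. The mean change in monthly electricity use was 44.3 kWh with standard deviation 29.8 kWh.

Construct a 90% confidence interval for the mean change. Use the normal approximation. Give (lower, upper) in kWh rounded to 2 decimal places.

This is a matched-pairs design, so SE = s_d/√n = 29.8/√34 = 5.1107.
Margin = 1.645 × 5.1107 = 8.4071; the interval is 44.3 ± 8.4071 = (35.89, 52.71).

(35.89, 52.71)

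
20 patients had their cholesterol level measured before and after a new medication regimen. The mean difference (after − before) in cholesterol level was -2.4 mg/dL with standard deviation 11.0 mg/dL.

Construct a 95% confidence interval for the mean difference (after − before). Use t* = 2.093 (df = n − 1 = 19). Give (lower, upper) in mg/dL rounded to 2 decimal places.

Paired design: SE = s_d/√n = 11.0/√20 = 2.4597.
t* = 2.093; margin of error = 2.093 × 2.4597 = 5.1482.
-2.4 ± 5.1482 → (-7.55, 2.75).

(-7.55, 2.75)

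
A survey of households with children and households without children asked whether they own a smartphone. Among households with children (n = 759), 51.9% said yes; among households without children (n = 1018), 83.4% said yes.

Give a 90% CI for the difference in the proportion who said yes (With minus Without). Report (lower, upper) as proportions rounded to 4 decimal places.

(-0.3505, -0.2795)

Each SE is √(p̂(1−p̂)/n): √(0.5190·0.4810/759) = 0.01814 and √(0.8340·0.1660/1018) = 0.01166.
SE(p̂₁ − p̂₂) = √(SE₁² + SE₂²) = √(0.0003290596 + 0.0001359556) = 0.02156, since the two samples are independent.
At 90% confidence z* = 1.645; margin = 1.645 × 0.02156 = 0.03547.
The difference is 0.5190 − 0.8340 = -0.3150, so the interval is -0.3150 ± 0.03547 = (-0.3505, -0.2795).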